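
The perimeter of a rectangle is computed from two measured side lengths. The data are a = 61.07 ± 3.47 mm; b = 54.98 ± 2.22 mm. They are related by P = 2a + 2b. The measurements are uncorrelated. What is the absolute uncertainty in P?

Each term contributes (cᵢ δxᵢ)² to (δP)²:
  (2·δa)² = 48.2;  (2·δb)² = 19.7
δP = √(67.9) = 8.24 mm

8.24 mm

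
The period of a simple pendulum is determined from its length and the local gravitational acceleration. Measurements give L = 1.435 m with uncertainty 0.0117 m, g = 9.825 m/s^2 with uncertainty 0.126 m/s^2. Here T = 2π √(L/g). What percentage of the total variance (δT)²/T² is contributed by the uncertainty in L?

(δT/T)² = (½·δL/L)² + (−½·δg/g)²
  L term: (0.5×0.00815)² = 1.66e-05
  g term: (-0.5×0.0128)² = 4.11e-05
Total = 5.77e-05. Share from L = 1.66e-05/5.77e-05 = 0.288.

28.8%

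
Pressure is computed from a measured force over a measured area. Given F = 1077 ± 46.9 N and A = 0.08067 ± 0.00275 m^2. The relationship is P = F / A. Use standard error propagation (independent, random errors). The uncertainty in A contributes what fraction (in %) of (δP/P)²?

38.0%

(δP/P)² = (1·δF/F)² + (-1·δA/A)²
  F term: (1×0.0435)² = 0.00190
  A term: (-1×0.0341)² = 0.00116
Total = 0.00306. Share from A = 0.00116/0.00306 = 0.380.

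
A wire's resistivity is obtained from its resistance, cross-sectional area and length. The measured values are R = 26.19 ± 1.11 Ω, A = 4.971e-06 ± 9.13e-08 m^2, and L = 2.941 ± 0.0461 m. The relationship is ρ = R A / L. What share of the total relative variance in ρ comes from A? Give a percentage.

(δρ/ρ)² = (1·δR/R)² + (1·δA/A)² + (-1·δL/L)²
  R term: (1×0.0424)² = 0.00180
  A term: (1×0.0184)² = 0.000337
  L term: (-1×0.0157)² = 0.000246
Total = 0.00238. Share from A = 0.000337/0.00238 = 0.142.

14.2%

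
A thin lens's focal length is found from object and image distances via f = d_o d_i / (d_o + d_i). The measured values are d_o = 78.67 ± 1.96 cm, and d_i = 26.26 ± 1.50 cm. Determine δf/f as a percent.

4.33%

∂f/∂d_o = (d_i/(d_o+d_i))² = 0.0626;  ∂f/∂d_i = (d_o/(d_o+d_i))² = 0.562
δf = √((∂f/∂d_o · δd_o)² + (∂f/∂d_i · δd_i)²) = √(0.0151 + 0.711) = 0.852 cm
f = 19.69 cm, so δf/f = 0.852/19.69 = 0.0433.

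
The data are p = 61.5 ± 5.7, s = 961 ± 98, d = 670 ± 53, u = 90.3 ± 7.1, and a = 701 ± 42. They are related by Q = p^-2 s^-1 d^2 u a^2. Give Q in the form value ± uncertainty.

Q is a product of powers, so relative uncertainties combine in quadrature:
  (-2·δp/p)² = (-2×0.0927)² = 0.0344;  (-1·δs/s)² = (-1×0.102)² = 0.0104;  (2·δd/d)² = (2×0.0791)² = 0.0250;  (1·δu/u)² = (1×0.0786)² = 0.00618;  (2·δa/a)² = (2×0.0599)² = 0.0144
δQ/Q = √(0.0903) = 0.301
Q = 5.48e+06, so δQ = 0.301 × 5.48e+06 = 1.65e+06.

(5.48 ± 1.65) × 10^6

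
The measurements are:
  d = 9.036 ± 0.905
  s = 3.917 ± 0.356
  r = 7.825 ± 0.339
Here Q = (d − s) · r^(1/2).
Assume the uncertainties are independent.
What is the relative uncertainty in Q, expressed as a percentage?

Let u = d − s = 5.119. δu = √(δd² + δs²) = √(0.819 + 0.127) = 0.973, so δu/u = 0.190.
Q is then a monomial in u, r:
δQ/Q = √((δu/u)² + (½·δr/r)²) = √(0.0361 + 0.000469) = 0.191

19.1%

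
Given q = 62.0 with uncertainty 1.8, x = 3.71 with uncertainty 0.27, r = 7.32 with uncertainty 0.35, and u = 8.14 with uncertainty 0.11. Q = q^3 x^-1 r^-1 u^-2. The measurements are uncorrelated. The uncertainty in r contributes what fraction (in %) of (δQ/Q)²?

14.4%

(δQ/Q)² = (3·δq/q)² + (-1·δx/x)² + (-1·δr/r)² + (-2·δu/u)²
  q term: (3×0.0290)² = 0.00759
  x term: (-1×0.0728)² = 0.00530
  r term: (-1×0.0478)² = 0.00229
  u term: (-2×0.0135)² = 0.000730
Total = 0.0159. Share from r = 0.00229/0.0159 = 0.144.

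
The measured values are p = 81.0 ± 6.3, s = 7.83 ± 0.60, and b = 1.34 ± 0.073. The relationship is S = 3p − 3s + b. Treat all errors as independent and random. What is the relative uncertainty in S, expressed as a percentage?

8.60%

S is a linear combination, so absolute uncertainties add in quadrature:
  (3·δp)² = 357;  (3·δs)² = 3.24;  (δb)² = 0.00533
δS = √(360) = 19.0
S = 221, so δS/S = 19.0/221 = 0.0860.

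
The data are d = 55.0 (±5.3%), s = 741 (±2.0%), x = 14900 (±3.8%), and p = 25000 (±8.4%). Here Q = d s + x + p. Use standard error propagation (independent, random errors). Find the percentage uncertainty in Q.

Let w = d·s = 40800. δw/w = √((1·δd/d)² + (1·δs/s)²) = √(0.00281 + 0.000400) = 0.0566, so δw = 2310.
Q = w + x + p: δQ = √(δw² + δx² + δp²) = √(5.33e+06 + 3.21e+05 + 4.41e+06) = 3170
Q = 80700, so δQ/Q = 3170/80700 = 0.0393.

3.93%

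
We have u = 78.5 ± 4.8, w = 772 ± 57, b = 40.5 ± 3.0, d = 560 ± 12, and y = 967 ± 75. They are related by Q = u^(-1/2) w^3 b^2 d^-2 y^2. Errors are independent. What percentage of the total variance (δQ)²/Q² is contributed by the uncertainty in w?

50.1%

(δQ/Q)² = (−½·δu/u)² + (3·δw/w)² + (2·δb/b)² + (-2·δd/d)² + (2·δy/y)²
  u term: (-0.5×0.0611)² = 0.000935
  w term: (3×0.0738)² = 0.0491
  b term: (2×0.0741)² = 0.0219
  d term: (-2×0.0214)² = 0.00184
  y term: (2×0.0776)² = 0.0241
Total = 0.0978. Share from w = 0.0491/0.0978 = 0.501.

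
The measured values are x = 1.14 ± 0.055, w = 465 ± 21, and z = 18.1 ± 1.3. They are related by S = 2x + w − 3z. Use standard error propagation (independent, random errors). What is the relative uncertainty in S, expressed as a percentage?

Each term contributes (cᵢ δxᵢ)² to (δS)²:
  (2·δx)² = 0.0121;  (δw)² = 441;  (3·δz)² = 15.2
δS = √(456) = 21.4
S = 413, so δS/S = 21.4/413 = 0.0517.

5.17%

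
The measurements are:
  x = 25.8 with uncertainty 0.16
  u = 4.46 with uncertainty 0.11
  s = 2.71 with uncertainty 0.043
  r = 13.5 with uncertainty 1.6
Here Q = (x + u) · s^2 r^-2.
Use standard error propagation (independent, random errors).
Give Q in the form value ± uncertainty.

1.22 ± 0.292

Let w = x + u = 30.3. δw = √(δx² + δu²) = √(0.0256 + 0.0121) = 0.194, so δw/w = 0.00642.
Q is then a monomial in w, s, r:
δQ/Q = √((δw/w)² + (2·δs/s)² + (-2·δr/r)²) = √(4.12e-05 + 0.00101 + 0.0562) = 0.239
Q = 1.22, so δQ = 0.239 × 1.22 = 0.292.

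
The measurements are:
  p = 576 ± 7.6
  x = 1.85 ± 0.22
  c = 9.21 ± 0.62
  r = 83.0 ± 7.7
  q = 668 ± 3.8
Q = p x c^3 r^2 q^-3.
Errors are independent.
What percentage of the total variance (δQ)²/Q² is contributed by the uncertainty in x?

(δQ/Q)² = (1·δp/p)² + (1·δx/x)² + (3·δc/c)² + (2·δr/r)² + (-3·δq/q)²
  p term: (1×0.0132)² = 0.000174
  x term: (1×0.119)² = 0.0141
  c term: (3×0.0673)² = 0.0408
  r term: (2×0.0928)² = 0.0344
  q term: (-3×0.00569)² = 0.000291
Total = 0.0898. Share from x = 0.0141/0.0898 = 0.157.

15.7%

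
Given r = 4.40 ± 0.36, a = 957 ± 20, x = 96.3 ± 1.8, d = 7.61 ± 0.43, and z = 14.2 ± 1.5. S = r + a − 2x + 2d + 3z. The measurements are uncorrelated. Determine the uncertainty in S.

S is a linear combination, so absolute uncertainties add in quadrature:
  (δr)² = 0.130;  (δa)² = 400;  (2·δx)² = 13.0;  (2·δd)² = 0.740;  (3·δz)² = 20.2
δS = √(434) = 20.8

20.8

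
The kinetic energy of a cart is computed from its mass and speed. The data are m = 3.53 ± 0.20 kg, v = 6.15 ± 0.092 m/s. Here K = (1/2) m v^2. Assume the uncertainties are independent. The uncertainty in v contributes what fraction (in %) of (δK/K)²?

21.8%

(δK/K)² = (1·δm/m)² + (2·δv/v)²
  m term: (1×0.0567)² = 0.00321
  v term: (2×0.0150)² = 0.000895
Total = 0.00411. Share from v = 0.000895/0.00411 = 0.218.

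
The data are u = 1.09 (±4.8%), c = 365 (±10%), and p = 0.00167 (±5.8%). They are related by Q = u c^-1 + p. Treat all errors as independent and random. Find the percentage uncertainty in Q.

Let w = u·c^-1 = 0.00299. δw/w = √((1·δu/u)² + (-1·δc/c)²) = √(0.00230 + 0.0100) = 0.111, so δw = 0.000331.
Q = w + p: δQ = √(δw² + δp²) = √(1.1e-07 + 9.38e-09) = 0.000345
Q = 0.00466, so δQ/Q = 0.000345/0.00466 = 0.0741.

7.41%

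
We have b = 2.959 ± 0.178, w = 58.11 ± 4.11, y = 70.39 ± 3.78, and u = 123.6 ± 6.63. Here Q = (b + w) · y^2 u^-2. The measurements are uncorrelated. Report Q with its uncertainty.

Let h = b + w = 61.07. δh = √(δb² + δw²) = √(0.0317 + 16.9) = 4.11, so δh/h = 0.0674.
Q is then a monomial in h, y, u:
δQ/Q = √((δh/h)² + (2·δy/y)² + (-2·δu/u)²) = √(0.00454 + 0.0115 + 0.0115) = 0.166
Q = 19.81, so δQ = 0.166 × 19.81 = 3.29.

19.81 ± 3.29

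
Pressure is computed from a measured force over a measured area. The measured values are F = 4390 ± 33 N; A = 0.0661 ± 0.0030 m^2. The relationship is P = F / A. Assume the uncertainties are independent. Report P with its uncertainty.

66400 ± 3060 Pa

Relative error in a monomial: (δP/P)² = Σ (nᵢ · δxᵢ/xᵢ)².
  (1·δF/F)² = (1×0.00752)² = 5.65e-05;  (-1·δA/A)² = (-1×0.0454)² = 0.00206
δP/P = √(0.00212) = 0.0460
P = 66400 Pa, so δP = 0.0460 × 66400 = 3060 Pa.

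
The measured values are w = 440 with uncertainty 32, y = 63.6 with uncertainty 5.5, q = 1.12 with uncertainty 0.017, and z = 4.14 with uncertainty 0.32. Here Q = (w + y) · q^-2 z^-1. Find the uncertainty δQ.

Let u = w + y = 504. δu = √(δw² + δy²) = √(1020 + 30.2) = 32.5, so δu/u = 0.0645.
Q is then a monomial in u, q, z:
δQ/Q = √((δu/u)² + (-2·δq/q)² + (-1·δz/z)²) = √(0.00416 + 0.000922 + 0.00597) = 0.105
Q = 97.0, so δQ = 0.105 × 97.0 = 10.2.

10.2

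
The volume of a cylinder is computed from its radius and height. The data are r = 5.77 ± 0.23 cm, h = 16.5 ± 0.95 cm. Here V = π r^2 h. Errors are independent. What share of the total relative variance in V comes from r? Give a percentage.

(δV/V)² = (2·δr/r)² + (1·δh/h)²
  r term: (2×0.0399)² = 0.00636
  h term: (1×0.0576)² = 0.00331
Total = 0.00967. Share from r = 0.00636/0.00967 = 0.657.

65.7%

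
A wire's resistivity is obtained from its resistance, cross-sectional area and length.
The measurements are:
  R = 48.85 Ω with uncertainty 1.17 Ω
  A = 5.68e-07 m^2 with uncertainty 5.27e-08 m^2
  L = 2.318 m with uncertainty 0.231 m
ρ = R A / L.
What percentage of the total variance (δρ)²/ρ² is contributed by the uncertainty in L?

(δρ/ρ)² = (1·δR/R)² + (1·δA/A)² + (-1·δL/L)²
  R term: (1×0.0240)² = 0.000574
  A term: (1×0.0928)² = 0.00861
  L term: (-1×0.0997)² = 0.00993
Total = 0.0191. Share from L = 0.00993/0.0191 = 0.520.

52.0%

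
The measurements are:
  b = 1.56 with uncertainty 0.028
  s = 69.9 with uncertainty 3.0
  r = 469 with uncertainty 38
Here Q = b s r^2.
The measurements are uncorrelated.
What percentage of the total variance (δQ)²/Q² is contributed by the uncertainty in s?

(δQ/Q)² = (1·δb/b)² + (1·δs/s)² + (2·δr/r)²
  b term: (1×0.0179)² = 0.000322
  s term: (1×0.0429)² = 0.00184
  r term: (2×0.0810)² = 0.0263
Total = 0.0284. Share from s = 0.00184/0.0284 = 0.0648.

6.48%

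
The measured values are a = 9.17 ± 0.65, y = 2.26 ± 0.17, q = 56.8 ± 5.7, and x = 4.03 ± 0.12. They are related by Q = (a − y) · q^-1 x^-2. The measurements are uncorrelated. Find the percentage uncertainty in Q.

Let u = a − y = 6.91. δu = √(δa² + δy²) = √(0.423 + 0.0289) = 0.672, so δu/u = 0.0972.
Q is then a monomial in u, q, x:
δQ/Q = √((δu/u)² + (-1·δq/q)² + (-2·δx/x)²) = √(0.00945 + 0.0101 + 0.00355) = 0.152

15.2%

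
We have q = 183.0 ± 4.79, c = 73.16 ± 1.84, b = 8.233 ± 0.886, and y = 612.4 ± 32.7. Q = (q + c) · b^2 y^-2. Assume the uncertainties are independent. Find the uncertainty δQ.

0.0112

Let u = q + c = 256.2. δu = √(δq² + δc²) = √(22.9 + 3.39) = 5.13, so δu/u = 0.0200.
Q is then a monomial in u, b, y:
δQ/Q = √((δu/u)² + (2·δb/b)² + (-2·δy/y)²) = √(0.000401 + 0.0463 + 0.0114) = 0.241
Q = 0.04630, so δQ = 0.241 × 0.04630 = 0.0112.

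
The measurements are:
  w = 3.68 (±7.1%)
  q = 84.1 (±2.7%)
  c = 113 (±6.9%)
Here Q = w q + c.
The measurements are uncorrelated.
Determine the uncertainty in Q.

Let p = w·q = 309. δp/p = √((1·δw/w)² + (1·δq/q)²) = √(0.00504 + 0.000729) = 0.0760, so δp = 23.5.
Q = p + c: δQ = √(δp² + δc²) = √(553 + 60.8) = 24.8

24.8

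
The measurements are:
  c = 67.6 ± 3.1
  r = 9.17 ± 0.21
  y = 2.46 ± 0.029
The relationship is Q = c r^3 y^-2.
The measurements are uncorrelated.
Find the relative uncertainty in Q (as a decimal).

For a monomial Q ∝ c, r^3, y^-2, fractional errors add in quadrature:
  (1·δc/c)² = (1×0.0459)² = 0.00210;  (3·δr/r)² = (3×0.0229)² = 0.00472;  (-2·δy/y)² = (-2×0.0118)² = 0.000556
δQ/Q = √(0.00738) = 0.0859

0.0859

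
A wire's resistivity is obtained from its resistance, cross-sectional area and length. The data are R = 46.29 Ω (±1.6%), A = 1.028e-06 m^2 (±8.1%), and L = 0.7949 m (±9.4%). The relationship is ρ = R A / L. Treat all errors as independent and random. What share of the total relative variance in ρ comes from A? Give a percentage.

(δρ/ρ)² = (1·δR/R)² + (1·δA/A)² + (-1·δL/L)²
  R term: (1×0.0160)² = 0.000256
  A term: (1×0.0810)² = 0.00656
  L term: (-1×0.0940)² = 0.00884
Total = 0.0157. Share from A = 0.00656/0.0157 = 0.419.

41.9%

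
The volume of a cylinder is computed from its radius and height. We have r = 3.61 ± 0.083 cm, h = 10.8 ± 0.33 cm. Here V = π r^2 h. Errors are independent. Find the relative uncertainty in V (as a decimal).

Products/powers → add relative errors in quadrature, weighted by exponent:
  (2·δr/r)² = (2×0.0230)² = 0.00211;  (1·δh/h)² = (1×0.0306)² = 0.000934
δV/V = √(0.00305) = 0.0552

0.0552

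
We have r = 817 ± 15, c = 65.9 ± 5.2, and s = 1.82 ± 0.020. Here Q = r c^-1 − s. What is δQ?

Let p = r·c^-1 = 12.4. δp/p = √((1·δr/r)² + (-1·δc/c)²) = √(0.000337 + 0.00623) = 0.0810, so δp = 1.00.
Q = p − s: δQ = √(δp² + δs²) = √(1.01 + 0.000400) = 1.00

1.00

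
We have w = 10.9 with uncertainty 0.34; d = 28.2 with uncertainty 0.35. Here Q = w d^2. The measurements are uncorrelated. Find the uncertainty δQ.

346

Relative error in a monomial: (δQ/Q)² = Σ (nᵢ · δxᵢ/xᵢ)².
  (1·δw/w)² = (1×0.0312)² = 0.000973;  (2·δd/d)² = (2×0.0124)² = 0.000616
δQ/Q = √(0.00159) = 0.0399
Q = 8670, so δQ = 0.0399 × 8670 = 346.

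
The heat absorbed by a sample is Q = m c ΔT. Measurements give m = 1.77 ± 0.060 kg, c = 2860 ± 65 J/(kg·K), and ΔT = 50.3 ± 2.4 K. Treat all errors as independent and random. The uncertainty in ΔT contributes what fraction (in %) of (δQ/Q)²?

(δQ/Q)² = (1·δm/m)² + (1·δc/c)² + (1·δΔT/ΔT)²
  m term: (1×0.0339)² = 0.00115
  c term: (1×0.0227)² = 0.000517
  ΔT term: (1×0.0477)² = 0.00228
Total = 0.00394. Share from ΔT = 0.00228/0.00394 = 0.577.

57.7%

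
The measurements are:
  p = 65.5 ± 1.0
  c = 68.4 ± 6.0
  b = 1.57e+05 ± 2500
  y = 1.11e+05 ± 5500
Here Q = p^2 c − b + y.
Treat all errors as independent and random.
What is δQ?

27900

Let w = p^2·c = 2.93e+05. δw/w = √((2·δp/p)² + (1·δc/c)²) = √(0.000932 + 0.00769) = 0.0929, so δw = 27300.
Q = w − b + y: δQ = √(δw² + δb² + δy²) = √(7.43e+08 + 6.25e+06 + 3.02e+07) = 27900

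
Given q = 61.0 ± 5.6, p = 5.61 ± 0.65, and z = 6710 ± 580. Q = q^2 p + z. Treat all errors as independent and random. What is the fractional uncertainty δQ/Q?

0.166

Let w = q^2·p = 20900. δw/w = √((2·δq/q)² + (1·δp/p)²) = √(0.0337 + 0.0134) = 0.217, so δw = 4530.
Q = w + z: δQ = √(δw² + δz²) = √(2.05e+07 + 3.36e+05) = 4570
Q = 27600, so δQ/Q = 4570/27600 = 0.166.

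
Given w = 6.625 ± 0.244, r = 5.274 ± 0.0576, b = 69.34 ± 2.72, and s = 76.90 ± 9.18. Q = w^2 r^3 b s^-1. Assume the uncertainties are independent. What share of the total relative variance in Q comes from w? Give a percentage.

24.3%

(δQ/Q)² = (2·δw/w)² + (3·δr/r)² + (1·δb/b)² + (-1·δs/s)²
  w term: (2×0.0368)² = 0.00543
  r term: (3×0.0109)² = 0.00107
  b term: (1×0.0392)² = 0.00154
  s term: (-1×0.119)² = 0.0143
Total = 0.0223. Share from w = 0.00543/0.0223 = 0.243.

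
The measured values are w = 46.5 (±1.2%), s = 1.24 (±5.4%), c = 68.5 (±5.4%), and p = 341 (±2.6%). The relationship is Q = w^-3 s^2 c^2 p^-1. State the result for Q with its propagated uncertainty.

For a monomial Q ∝ w^-3, s^2, c^2, p^-1, fractional errors add in quadrature:
  (-3·δw/w)² = (-3×0.0120)² = 0.00130;  (2·δs/s)² = (2×0.0540)² = 0.0117;  (2·δc/c)² = (2×0.0540)² = 0.0117;  (-1·δp/p)² = (-1×0.0260)² = 0.000676
δQ/Q = √(0.0253) = 0.159
Q = 0.000210, so δQ = 0.159 × 0.000210 = 3.35e-05.

(2.10 ± 0.335) × 10^-4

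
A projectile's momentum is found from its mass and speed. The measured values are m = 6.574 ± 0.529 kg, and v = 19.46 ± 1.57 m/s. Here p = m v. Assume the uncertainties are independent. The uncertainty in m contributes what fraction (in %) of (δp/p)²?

(δp/p)² = (1·δm/m)² + (1·δv/v)²
  m term: (1×0.0805)² = 0.00648
  v term: (1×0.0807)² = 0.00651
Total = 0.0130. Share from m = 0.00648/0.0130 = 0.499.

49.9%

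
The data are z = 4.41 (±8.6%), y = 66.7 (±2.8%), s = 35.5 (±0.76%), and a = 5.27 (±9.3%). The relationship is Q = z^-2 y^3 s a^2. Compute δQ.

4.02e+06

For a monomial Q ∝ z^-2, y^3, s, a^2, fractional errors add in quadrature:
  (-2·δz/z)² = (-2×0.0860)² = 0.0296;  (3·δy/y)² = (3×0.0280)² = 0.00706;  (1·δs/s)² = (1×0.00760)² = 5.78e-05;  (2·δa/a)² = (2×0.0930)² = 0.0346
δQ/Q = √(0.0713) = 0.267
Q = 1.5e+07, so δQ = 0.267 × 1.5e+07 = 4.02e+06.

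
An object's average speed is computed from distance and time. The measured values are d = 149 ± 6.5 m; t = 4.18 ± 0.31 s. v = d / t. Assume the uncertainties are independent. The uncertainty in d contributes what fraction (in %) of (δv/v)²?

(δv/v)² = (1·δd/d)² + (-1·δt/t)²
  d term: (1×0.0436)² = 0.00190
  t term: (-1×0.0742)² = 0.00550
Total = 0.00740. Share from d = 0.00190/0.00740 = 0.257.

25.7%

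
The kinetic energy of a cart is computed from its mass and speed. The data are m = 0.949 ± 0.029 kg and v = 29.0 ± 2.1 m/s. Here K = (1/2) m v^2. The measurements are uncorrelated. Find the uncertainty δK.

Since K is a product/quotient, work with relative uncertainties:
  (1·δm/m)² = (1×0.0306)² = 0.000934;  (2·δv/v)² = (2×0.0724)² = 0.0210
δK/K = √(0.0219) = 0.148
K = 399 J, so δK = 0.148 × 399 = 59.1 J.

59.1 J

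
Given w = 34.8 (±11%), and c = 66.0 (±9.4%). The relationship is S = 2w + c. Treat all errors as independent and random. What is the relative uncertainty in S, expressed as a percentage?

7.27%

Sums and differences: (δS)² = Σ (cᵢ δxᵢ)².
  (2·δw)² = 58.6;  (δc)² = 38.5
δS = √(97.1) = 9.85
S = 136, so δS/S = 9.85/136 = 0.0727.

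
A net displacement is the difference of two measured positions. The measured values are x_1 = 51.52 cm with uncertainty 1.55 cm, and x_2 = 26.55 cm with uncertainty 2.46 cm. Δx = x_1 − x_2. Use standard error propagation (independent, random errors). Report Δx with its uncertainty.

24.97 ± 2.91 cm

For a sum/difference, combine absolute errors in quadrature:
  (δx_1)² = 2.40;  (δx_2)² = 6.05
δΔx = √(8.45) = 2.91 cm
Δx = 24.97 cm.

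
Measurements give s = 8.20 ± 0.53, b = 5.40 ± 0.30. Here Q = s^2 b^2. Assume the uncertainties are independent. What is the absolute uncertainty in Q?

334

Since Q is a product/quotient, work with relative uncertainties:
  (2·δs/s)² = (2×0.0646)² = 0.0167;  (2·δb/b)² = (2×0.0556)² = 0.0123
δQ/Q = √(0.0291) = 0.170
Q = 1960, so δQ = 0.170 × 1960 = 334.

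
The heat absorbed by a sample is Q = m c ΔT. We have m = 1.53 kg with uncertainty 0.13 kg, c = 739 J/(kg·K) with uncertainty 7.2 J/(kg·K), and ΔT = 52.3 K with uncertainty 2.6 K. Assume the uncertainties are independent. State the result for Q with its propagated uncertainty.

59100 ± 5850 J

For a monomial Q ∝ m, c, ΔT, fractional errors add in quadrature:
  (1·δm/m)² = (1×0.0850)² = 0.00722;  (1·δc/c)² = (1×0.00974)² = 9.49e-05;  (1·δΔT/ΔT)² = (1×0.0497)² = 0.00247
δQ/Q = √(0.00979) = 0.0989
Q = 59100 J, so δQ = 0.0989 × 59100 = 5850 J.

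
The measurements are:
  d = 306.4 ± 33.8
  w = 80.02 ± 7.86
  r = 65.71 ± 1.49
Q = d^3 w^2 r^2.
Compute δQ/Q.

0.388

For a monomial Q ∝ d^3, w^2, r^2, fractional errors add in quadrature:
  (3·δd/d)² = (3×0.110)² = 0.110;  (2·δw/w)² = (2×0.0982)² = 0.0386;  (2·δr/r)² = (2×0.0227)² = 0.00206
δQ/Q = √(0.150) = 0.388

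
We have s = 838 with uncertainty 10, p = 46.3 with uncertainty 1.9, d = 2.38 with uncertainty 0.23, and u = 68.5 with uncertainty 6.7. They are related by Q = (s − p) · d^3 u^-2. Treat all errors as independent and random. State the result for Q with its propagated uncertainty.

2.27 ± 0.796

Let w = s − p = 792. δw = √(δs² + δp²) = √(100 + 3.61) = 10.2, so δw/w = 0.0129.
Q is then a monomial in w, d, u:
δQ/Q = √((δw/w)² + (3·δd/d)² + (-2·δu/u)²) = √(0.000165 + 0.0841 + 0.0383) = 0.350
Q = 2.27, so δQ = 0.350 × 2.27 = 0.796.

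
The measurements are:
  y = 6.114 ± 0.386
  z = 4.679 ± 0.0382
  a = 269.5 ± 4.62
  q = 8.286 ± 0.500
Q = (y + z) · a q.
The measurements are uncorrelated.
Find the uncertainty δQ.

Let u = y + z = 10.79. δu = √(δy² + δz²) = √(0.149 + 0.00146) = 0.388, so δu/u = 0.0359.
Q is then a monomial in u, a, q:
δQ/Q = √((δu/u)² + (1·δa/a)² + (1·δq/q)²) = √(0.00129 + 0.000294 + 0.00364) = 0.0723
Q = 24100, so δQ = 0.0723 × 24100 = 1740.

1740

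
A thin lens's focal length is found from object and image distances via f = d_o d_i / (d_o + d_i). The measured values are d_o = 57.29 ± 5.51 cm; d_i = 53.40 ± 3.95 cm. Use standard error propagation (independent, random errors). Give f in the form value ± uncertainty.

∂f/∂d_o = (d_i/(d_o+d_i))² = 0.233;  ∂f/∂d_i = (d_o/(d_o+d_i))² = 0.268
δf = √((∂f/∂d_o · δd_o)² + (∂f/∂d_i · δd_i)²) = √(1.64 + 1.12) = 1.66 cm
f = 27.64 cm.

27.64 ± 1.66 cm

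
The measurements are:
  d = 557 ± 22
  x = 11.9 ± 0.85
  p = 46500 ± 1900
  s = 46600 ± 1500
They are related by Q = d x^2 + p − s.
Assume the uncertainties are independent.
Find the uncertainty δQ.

11900

Let w = d·x^2 = 78900. δw/w = √((1·δd/d)² + (2·δx/x)²) = √(0.00156 + 0.0204) = 0.148, so δw = 11700.
Q = w + p − s: δQ = √(δw² + δp² + δs²) = √(1.37e+08 + 3.61e+06 + 2.25e+06) = 11900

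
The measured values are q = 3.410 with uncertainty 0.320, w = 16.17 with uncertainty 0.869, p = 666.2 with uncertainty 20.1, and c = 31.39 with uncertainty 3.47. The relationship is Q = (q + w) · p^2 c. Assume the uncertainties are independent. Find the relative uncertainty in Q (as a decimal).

Let u = q + w = 19.58. δu = √(δq² + δw²) = √(0.102 + 0.755) = 0.926, so δu/u = 0.0473.
Q is then a monomial in u, p, c:
δQ/Q = √((δu/u)² + (2·δp/p)² + (1·δc/c)²) = √(0.00224 + 0.00364 + 0.0122) = 0.135

0.135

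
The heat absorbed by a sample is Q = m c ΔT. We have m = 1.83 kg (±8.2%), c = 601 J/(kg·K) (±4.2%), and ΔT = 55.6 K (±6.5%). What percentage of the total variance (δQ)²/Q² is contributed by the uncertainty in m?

52.9%

(δQ/Q)² = (1·δm/m)² + (1·δc/c)² + (1·δΔT/ΔT)²
  m term: (1×0.0820)² = 0.00672
  c term: (1×0.0420)² = 0.00176
  ΔT term: (1×0.0650)² = 0.00423
Total = 0.0127. Share from m = 0.00672/0.0127 = 0.529.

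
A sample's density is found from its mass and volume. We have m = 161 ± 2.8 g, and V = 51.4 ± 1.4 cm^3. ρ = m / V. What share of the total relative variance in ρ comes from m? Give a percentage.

(δρ/ρ)² = (1·δm/m)² + (-1·δV/V)²
  m term: (1×0.0174)² = 0.000302
  V term: (-1×0.0272)² = 0.000742
Total = 0.00104. Share from m = 0.000302/0.00104 = 0.290.

29.0%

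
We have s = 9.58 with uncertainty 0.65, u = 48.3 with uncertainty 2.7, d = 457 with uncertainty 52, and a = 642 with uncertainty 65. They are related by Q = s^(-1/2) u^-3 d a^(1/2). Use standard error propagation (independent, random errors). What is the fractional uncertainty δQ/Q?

Relative error in a monomial: (δQ/Q)² = Σ (nᵢ · δxᵢ/xᵢ)².
  (−½·δs/s)² = (-0.5×0.0678)² = 0.00115;  (-3·δu/u)² = (-3×0.0559)² = 0.0281;  (1·δd/d)² = (1×0.114)² = 0.0129;  (½·δa/a)² = (0.5×0.101)² = 0.00256
δQ/Q = √(0.0448) = 0.212

0.212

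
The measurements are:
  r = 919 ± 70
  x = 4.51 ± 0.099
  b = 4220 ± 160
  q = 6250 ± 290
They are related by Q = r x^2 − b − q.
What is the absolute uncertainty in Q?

1680

Let p = r·x^2 = 18700. δp/p = √((1·δr/r)² + (2·δx/x)²) = √(0.00580 + 0.00193) = 0.0879, so δp = 1640.
Q = p − b − q: δQ = √(δp² + δb² + δq²) = √(2.7e+06 + 25600 + 84100) = 1680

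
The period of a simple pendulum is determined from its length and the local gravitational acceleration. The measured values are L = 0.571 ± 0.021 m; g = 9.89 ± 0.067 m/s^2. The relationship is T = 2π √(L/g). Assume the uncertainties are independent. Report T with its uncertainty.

1.51 ± 0.0282 s

Each factor contributes (exponent × relative error)² to (δT/T)²:
  (½·δL/L)² = (0.5×0.0368)² = 0.000338;  (−½·δg/g)² = (-0.5×0.00677)² = 1.15e-05
δT/T = √(0.000350) = 0.0187
T = 1.51 s, so δT = 0.0187 × 1.51 = 0.0282 s.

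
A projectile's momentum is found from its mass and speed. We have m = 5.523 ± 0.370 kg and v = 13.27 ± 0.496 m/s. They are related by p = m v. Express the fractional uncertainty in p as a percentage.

p is a product of powers, so relative uncertainties combine in quadrature:
  (1·δm/m)² = (1×0.0670)² = 0.00449;  (1·δv/v)² = (1×0.0374)² = 0.00140
δp/p = √(0.00589) = 0.0767

7.67%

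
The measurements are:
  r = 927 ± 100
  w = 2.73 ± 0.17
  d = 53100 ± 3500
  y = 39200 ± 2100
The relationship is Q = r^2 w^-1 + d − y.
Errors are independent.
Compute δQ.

Let p = r^2·w^-1 = 3.15e+05. δp/p = √((2·δr/r)² + (-1·δw/w)²) = √(0.0465 + 0.00388) = 0.225, so δp = 70700.
Q = p + d − y: δQ = √(δp² + δd² + δy²) = √(5e+09 + 1.22e+07 + 4.41e+06) = 70800

70800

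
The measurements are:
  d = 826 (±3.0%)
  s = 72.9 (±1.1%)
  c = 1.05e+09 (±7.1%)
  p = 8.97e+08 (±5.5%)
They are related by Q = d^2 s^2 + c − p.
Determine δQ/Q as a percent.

Let w = d^2·s^2 = 3.63e+09. δw/w = √((2·δd/d)² + (2·δs/s)²) = √(0.00360 + 0.000484) = 0.0639, so δw = 2.32e+08.
Q = w + c − p: δQ = √(δw² + δc² + δp²) = √(5.37e+16 + 5.56e+15 + 2.43e+15) = 2.48e+08
Q = 3.78e+09, so δQ/Q = 2.48e+08/3.78e+09 = 0.0657.

6.57%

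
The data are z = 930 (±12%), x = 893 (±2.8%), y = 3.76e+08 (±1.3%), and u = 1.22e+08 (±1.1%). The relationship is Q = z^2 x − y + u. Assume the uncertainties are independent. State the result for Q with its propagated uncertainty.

Let p = z^2·x = 7.72e+08. δp/p = √((2·δz/z)² + (1·δx/x)²) = √(0.0576 + 0.000784) = 0.242, so δp = 1.87e+08.
Q = p − y + u: δQ = √(δp² + δy² + δu²) = √(3.48e+16 + 2.39e+13 + 1.8e+12) = 1.87e+08
Q = 5.18e+08.

(5.18 ± 1.87) × 10^8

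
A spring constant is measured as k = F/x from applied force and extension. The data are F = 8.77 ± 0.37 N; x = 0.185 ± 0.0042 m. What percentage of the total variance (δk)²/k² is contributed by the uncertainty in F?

(δk/k)² = (1·δF/F)² + (-1·δx/x)²
  F term: (1×0.0422)² = 0.00178
  x term: (-1×0.0227)² = 0.000515
Total = 0.00230. Share from F = 0.00178/0.00230 = 0.775.

77.5%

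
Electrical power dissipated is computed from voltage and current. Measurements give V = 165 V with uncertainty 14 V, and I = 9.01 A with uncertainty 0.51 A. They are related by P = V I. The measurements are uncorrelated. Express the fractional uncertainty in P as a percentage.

For a monomial P ∝ V, I, fractional errors add in quadrature:
  (1·δV/V)² = (1×0.0848)² = 0.00720;  (1·δI/I)² = (1×0.0566)² = 0.00320
δP/P = √(0.0104) = 0.102

10.2%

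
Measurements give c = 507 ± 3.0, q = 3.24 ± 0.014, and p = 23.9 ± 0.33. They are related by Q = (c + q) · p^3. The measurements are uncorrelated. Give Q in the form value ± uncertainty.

(6.97 ± 0.291) × 10^6

Let u = c + q = 510. δu = √(δc² + δq²) = √(9.00 + 0.000196) = 3.00, so δu/u = 0.00588.
Q is then a monomial in u, p:
δQ/Q = √((δu/u)² + (3·δp/p)²) = √(3.46e-05 + 0.00172) = 0.0418
Q = 6.97e+06, so δQ = 0.0418 × 6.97e+06 = 2.91e+05.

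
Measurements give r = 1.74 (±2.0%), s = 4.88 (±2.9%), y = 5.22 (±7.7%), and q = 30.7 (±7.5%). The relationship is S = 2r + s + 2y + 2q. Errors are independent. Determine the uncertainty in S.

4.68

S is a linear combination, so absolute uncertainties add in quadrature:
  (2·δr)² = 0.00484;  (δs)² = 0.0200;  (2·δy)² = 0.646;  (2·δq)² = 21.2
δS = √(21.9) = 4.68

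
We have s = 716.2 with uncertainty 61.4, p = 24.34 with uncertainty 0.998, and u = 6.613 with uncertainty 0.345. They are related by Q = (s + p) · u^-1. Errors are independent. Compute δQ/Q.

Let w = s + p = 740.5. δw = √(δs² + δp²) = √(3770 + 0.996) = 61.4, so δw/w = 0.0829.
Q is then a monomial in w, u:
δQ/Q = √((δw/w)² + (-1·δu/u)²) = √(0.00688 + 0.00272) = 0.0980

0.0980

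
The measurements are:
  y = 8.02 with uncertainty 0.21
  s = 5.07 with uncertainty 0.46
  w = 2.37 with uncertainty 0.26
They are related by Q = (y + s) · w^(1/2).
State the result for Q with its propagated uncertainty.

Let u = y + s = 13.1. δu = √(δy² + δs²) = √(0.0441 + 0.212) = 0.506, so δu/u = 0.0386.
Q is then a monomial in u, w:
δQ/Q = √((δu/u)² + (½·δw/w)²) = √(0.00149 + 0.00301) = 0.0671
Q = 20.2, so δQ = 0.0671 × 20.2 = 1.35.

20.2 ± 1.35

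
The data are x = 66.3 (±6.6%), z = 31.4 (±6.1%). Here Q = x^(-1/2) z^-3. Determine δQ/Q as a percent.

18.6%

For a monomial Q ∝ x^(-1/2), z^-3, fractional errors add in quadrature:
  (−½·δx/x)² = (-0.5×0.0660)² = 0.00109;  (-3·δz/z)² = (-3×0.0610)² = 0.0335
δQ/Q = √(0.0346) = 0.186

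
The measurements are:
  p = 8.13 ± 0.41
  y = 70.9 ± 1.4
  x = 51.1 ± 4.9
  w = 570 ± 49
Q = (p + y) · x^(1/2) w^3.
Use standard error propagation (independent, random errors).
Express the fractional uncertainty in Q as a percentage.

26.3%

Let u = p + y = 79.0. δu = √(δp² + δy²) = √(0.168 + 1.96) = 1.46, so δu/u = 0.0185.
Q is then a monomial in u, x, w:
δQ/Q = √((δu/u)² + (½·δx/x)² + (3·δw/w)²) = √(0.000341 + 0.00230 + 0.0665) = 0.263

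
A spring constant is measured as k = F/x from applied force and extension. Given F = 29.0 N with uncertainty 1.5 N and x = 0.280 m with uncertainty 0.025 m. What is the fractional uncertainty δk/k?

0.103

Each factor contributes (exponent × relative error)² to (δk/k)²:
  (1·δF/F)² = (1×0.0517)² = 0.00268;  (-1·δx/x)² = (-1×0.0893)² = 0.00797
δk/k = √(0.0106) = 0.103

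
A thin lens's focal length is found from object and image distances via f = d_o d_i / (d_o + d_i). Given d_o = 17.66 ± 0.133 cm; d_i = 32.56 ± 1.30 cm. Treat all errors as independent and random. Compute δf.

0.170 cm

∂f/∂d_o = (d_i/(d_o+d_i))² = 0.420;  ∂f/∂d_i = (d_o/(d_o+d_i))² = 0.124
δf = √((∂f/∂d_o · δd_o)² + (∂f/∂d_i · δd_i)²) = √(0.00313 + 0.0258) = 0.170 cm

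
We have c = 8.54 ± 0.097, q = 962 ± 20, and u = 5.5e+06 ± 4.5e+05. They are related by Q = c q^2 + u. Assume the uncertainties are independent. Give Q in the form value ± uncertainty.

(1.34 ± 0.0564) × 10^7

Let p = c·q^2 = 7.9e+06. δp/p = √((1·δc/c)² + (2·δq/q)²) = √(0.000129 + 0.00173) = 0.0431, so δp = 3.41e+05.
Q = p + u: δQ = √(δp² + δu²) = √(1.16e+11 + 2.02e+11) = 5.64e+05
Q = 1.34e+07.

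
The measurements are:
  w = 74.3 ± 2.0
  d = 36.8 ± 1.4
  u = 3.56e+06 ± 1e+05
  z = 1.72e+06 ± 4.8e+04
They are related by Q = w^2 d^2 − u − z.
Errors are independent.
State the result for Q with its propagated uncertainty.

Let p = w^2·d^2 = 7.48e+06. δp/p = √((2·δw/w)² + (2·δd/d)²) = √(0.00290 + 0.00579) = 0.0932, so δp = 6.97e+05.
Q = p − u − z: δQ = √(δp² + δu² + δz²) = √(4.86e+11 + 1e+10 + 2.3e+09) = 7.06e+05
Q = 2.2e+06.

(2.20 ± 0.706) × 10^6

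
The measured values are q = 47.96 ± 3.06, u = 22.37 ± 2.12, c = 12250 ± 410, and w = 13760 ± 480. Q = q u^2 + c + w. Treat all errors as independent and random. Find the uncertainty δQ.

4840

Let p = q·u^2 = 24000. δp/p = √((1·δq/q)² + (2·δu/u)²) = √(0.00407 + 0.0359) = 0.200, so δp = 4800.
Q = p + c + w: δQ = √(δp² + δc² + δw²) = √(2.3e+07 + 1.68e+05 + 2.3e+05) = 4840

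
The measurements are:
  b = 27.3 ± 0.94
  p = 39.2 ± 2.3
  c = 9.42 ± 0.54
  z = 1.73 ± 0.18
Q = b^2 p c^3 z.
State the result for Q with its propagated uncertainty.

(4.22 ± 0.931) × 10^7

Products/powers → add relative errors in quadrature, weighted by exponent:
  (2·δb/b)² = (2×0.0344)² = 0.00474;  (1·δp/p)² = (1×0.0587)² = 0.00344;  (3·δc/c)² = (3×0.0573)² = 0.0296;  (1·δz/z)² = (1×0.104)² = 0.0108
δQ/Q = √(0.0486) = 0.220
Q = 4.22e+07, so δQ = 0.220 × 4.22e+07 = 9.31e+06.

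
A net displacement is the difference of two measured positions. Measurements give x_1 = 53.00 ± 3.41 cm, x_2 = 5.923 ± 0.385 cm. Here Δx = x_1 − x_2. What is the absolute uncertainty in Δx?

3.43 cm

Each term contributes (cᵢ δxᵢ)² to (δΔx)²:
  (δx_1)² = 11.6;  (δx_2)² = 0.148
δΔx = √(11.8) = 3.43 cm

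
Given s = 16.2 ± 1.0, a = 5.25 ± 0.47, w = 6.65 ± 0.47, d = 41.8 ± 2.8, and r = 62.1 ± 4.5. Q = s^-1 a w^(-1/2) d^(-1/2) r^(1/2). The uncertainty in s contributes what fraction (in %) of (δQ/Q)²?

(δQ/Q)² = (-1·δs/s)² + (1·δa/a)² + (−½·δw/w)² + (−½·δd/d)² + (½·δr/r)²
  s term: (-1×0.0617)² = 0.00381
  a term: (1×0.0895)² = 0.00801
  w term: (-0.5×0.0707)² = 0.00125
  d term: (-0.5×0.0670)² = 0.00112
  r term: (0.5×0.0725)² = 0.00131
Total = 0.0155. Share from s = 0.00381/0.0155 = 0.246.

24.6%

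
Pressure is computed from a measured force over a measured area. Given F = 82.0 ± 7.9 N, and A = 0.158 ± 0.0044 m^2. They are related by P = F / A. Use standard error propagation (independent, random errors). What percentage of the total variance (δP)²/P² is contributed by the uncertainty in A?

7.71%

(δP/P)² = (1·δF/F)² + (-1·δA/A)²
  F term: (1×0.0963)² = 0.00928
  A term: (-1×0.0278)² = 0.000776
Total = 0.0101. Share from A = 0.000776/0.0101 = 0.0771.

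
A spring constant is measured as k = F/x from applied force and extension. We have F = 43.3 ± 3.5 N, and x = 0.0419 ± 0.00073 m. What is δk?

Since k is a product/quotient, work with relative uncertainties:
  (1·δF/F)² = (1×0.0808)² = 0.00653;  (-1·δx/x)² = (-1×0.0174)² = 0.000304
δk/k = √(0.00684) = 0.0827
k = 1030 N/m, so δk = 0.0827 × 1030 = 85.5 N/m.

85.5 N/m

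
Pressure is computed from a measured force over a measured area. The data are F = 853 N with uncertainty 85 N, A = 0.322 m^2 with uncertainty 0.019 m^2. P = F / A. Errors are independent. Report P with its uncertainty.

Relative error in a monomial: (δP/P)² = Σ (nᵢ · δxᵢ/xᵢ)².
  (1·δF/F)² = (1×0.0996)² = 0.00993;  (-1·δA/A)² = (-1×0.0590)² = 0.00348
δP/P = √(0.0134) = 0.116
P = 2650 Pa, so δP = 0.116 × 2650 = 307 Pa.

2650 ± 307 Pa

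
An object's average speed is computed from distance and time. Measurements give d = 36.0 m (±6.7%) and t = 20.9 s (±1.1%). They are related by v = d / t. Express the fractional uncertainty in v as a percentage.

6.79%

v is a product of powers, so relative uncertainties combine in quadrature:
  (1·δd/d)² = (1×0.0670)² = 0.00449;  (-1·δt/t)² = (-1×0.0110)² = 0.000121
δv/v = √(0.00461) = 0.0679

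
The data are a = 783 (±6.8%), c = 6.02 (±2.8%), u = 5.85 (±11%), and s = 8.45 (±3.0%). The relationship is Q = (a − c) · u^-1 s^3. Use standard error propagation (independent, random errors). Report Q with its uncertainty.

Let w = a − c = 777. δw = √(δa² + δc²) = √(2830 + 0.0284) = 53.2, so δw/w = 0.0685.
Q is then a monomial in w, u, s:
δQ/Q = √((δw/w)² + (-1·δu/u)² + (3·δs/s)²) = √(0.00470 + 0.0121 + 0.00810) = 0.158
Q = 80100, so δQ = 0.158 × 80100 = 12600.

80100 ± 12600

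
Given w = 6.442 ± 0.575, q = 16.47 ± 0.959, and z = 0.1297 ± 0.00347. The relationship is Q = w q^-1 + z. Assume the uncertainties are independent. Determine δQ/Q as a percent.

8.03%

Let p = w·q^-1 = 0.3911. δp/p = √((1·δw/w)² + (-1·δq/q)²) = √(0.00797 + 0.00339) = 0.107, so δp = 0.0417.
Q = p + z: δQ = √(δp² + δz²) = √(0.00174 + 1.2e-05) = 0.0418
Q = 0.5208, so δQ/Q = 0.0418/0.5208 = 0.0803.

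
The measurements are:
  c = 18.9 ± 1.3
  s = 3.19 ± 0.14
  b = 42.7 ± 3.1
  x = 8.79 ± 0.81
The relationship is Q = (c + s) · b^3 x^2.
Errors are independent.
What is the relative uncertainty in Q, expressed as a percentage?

Let u = c + s = 22.1. δu = √(δc² + δs²) = √(1.69 + 0.0196) = 1.31, so δu/u = 0.0592.
Q is then a monomial in u, b, x:
δQ/Q = √((δu/u)² + (3·δb/b)² + (2·δx/x)²) = √(0.00350 + 0.0474 + 0.0340) = 0.291

29.1%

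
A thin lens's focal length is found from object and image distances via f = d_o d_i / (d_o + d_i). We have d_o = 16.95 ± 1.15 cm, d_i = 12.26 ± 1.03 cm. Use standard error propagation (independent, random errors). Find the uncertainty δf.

0.402 cm

∂f/∂d_o = (d_i/(d_o+d_i))² = 0.176;  ∂f/∂d_i = (d_o/(d_o+d_i))² = 0.337
δf = √((∂f/∂d_o · δd_o)² + (∂f/∂d_i · δd_i)²) = √(0.0410 + 0.120) = 0.402 cm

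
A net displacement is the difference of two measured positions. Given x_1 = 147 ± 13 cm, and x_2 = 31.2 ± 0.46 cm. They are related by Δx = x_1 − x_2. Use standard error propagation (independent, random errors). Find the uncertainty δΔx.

13.0 cm

Each term contributes (cᵢ δxᵢ)² to (δΔx)²:
  (δx_1)² = 169;  (δx_2)² = 0.212
δΔx = √(169) = 13.0 cm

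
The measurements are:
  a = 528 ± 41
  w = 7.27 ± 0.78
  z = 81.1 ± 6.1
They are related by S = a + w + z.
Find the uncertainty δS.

For a sum/difference, combine absolute errors in quadrature:
  (δa)² = 1680;  (δw)² = 0.608;  (δz)² = 37.2
δS = √(1720) = 41.5

41.5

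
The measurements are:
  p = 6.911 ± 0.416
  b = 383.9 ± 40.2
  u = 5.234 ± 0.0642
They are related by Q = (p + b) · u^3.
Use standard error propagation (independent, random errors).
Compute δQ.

Let w = p + b = 390.8. δw = √(δp² + δb²) = √(0.173 + 1620) = 40.2, so δw/w = 0.103.
Q is then a monomial in w, u:
δQ/Q = √((δw/w)² + (3·δu/u)²) = √(0.0106 + 0.00135) = 0.109
Q = 56040, so δQ = 0.109 × 56040 = 6120.

6120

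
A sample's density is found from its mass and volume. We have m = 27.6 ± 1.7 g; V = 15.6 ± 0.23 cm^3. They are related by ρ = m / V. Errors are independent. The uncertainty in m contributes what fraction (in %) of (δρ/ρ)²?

(δρ/ρ)² = (1·δm/m)² + (-1·δV/V)²
  m term: (1×0.0616)² = 0.00379
  V term: (-1×0.0147)² = 0.000217
Total = 0.00401. Share from m = 0.00379/0.00401 = 0.946.

94.6%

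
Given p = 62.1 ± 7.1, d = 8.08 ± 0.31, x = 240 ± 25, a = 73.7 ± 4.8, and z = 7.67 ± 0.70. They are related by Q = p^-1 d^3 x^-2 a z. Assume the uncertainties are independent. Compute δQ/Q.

Relative error in a monomial: (δQ/Q)² = Σ (nᵢ · δxᵢ/xᵢ)².
  (-1·δp/p)² = (-1×0.114)² = 0.0131;  (3·δd/d)² = (3×0.0384)² = 0.0132;  (-2·δx/x)² = (-2×0.104)² = 0.0434;  (1·δa/a)² = (1×0.0651)² = 0.00424;  (1·δz/z)² = (1×0.0913)² = 0.00833
δQ/Q = √(0.0823) = 0.287

0.287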